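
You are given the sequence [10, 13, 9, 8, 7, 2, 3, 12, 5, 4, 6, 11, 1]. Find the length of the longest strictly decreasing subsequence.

Negate each value so 'decreasing' becomes 'increasing', then run patience tails on the negated sequence:
-10 → extends → [-10]
-13 → replaces -10 → [-13]
-9 → extends → [-13, -9]
-8 → extends → [-13, -9, -8]
-7 → extends → [-13, -9, -8, -7]
-2 → extends → [-13, -9, -8, -7, -2]
-3 → replaces -2 → [-13, -9, -8, -7, -3]
-12 → replaces -9 → [-13, -12, -8, -7, -3]
-5 → replaces -3 → [-13, -12, -8, -7, -5]
-4 → extends → [-13, -12, -8, -7, -5, -4]
-6 → replaces -5 → [-13, -12, -8, -7, -6, -4]
-11 → replaces -8 → [-13, -12, -11, -7, -6, -4]
-1 → extends → [-13, -12, -11, -7, -6, -4, -1]
Seven tails, so the longest strictly decreasing subsequence of the original has length 7.

7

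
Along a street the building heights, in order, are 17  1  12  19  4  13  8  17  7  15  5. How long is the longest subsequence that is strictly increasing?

4

Track the smallest tail for each achievable length (strict):
17 → extends → [17]
1 → replaces 17 → [1]
12 → extends → [1, 12]
19 → extends → [1, 12, 19]
4 → replaces 12 → [1, 4, 19]
13 → replaces 19 → [1, 4, 13]
8 → replaces 13 → [1, 4, 8]
17 → extends → [1, 4, 8, 17]
7 → replaces 8 → [1, 4, 7, 17]
15 → replaces 17 → [1, 4, 7, 15]
5 → replaces 7 → [1, 4, 5, 15]
Four tails, so the longest strictly increasing subsequence has length 4 (e.g. 1, 12, 13, 17).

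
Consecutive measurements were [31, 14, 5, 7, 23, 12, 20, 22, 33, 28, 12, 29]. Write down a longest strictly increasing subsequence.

5, 7, 12, 20, 22, 28, 29

Patience tails give the LIS length; then backtrack through the dp parents:
31 → extends → [31]
14 → replaces 31 → [14]
5 → replaces 14 → [5]
7 → extends → [5, 7]
23 → extends → [5, 7, 23]
12 → replaces 23 → [5, 7, 12]
20 → extends → [5, 7, 12, 20]
22 → extends → [5, 7, 12, 20, 22]
33 → extends → [5, 7, 12, 20, 22, 33]
28 → replaces 33 → [5, 7, 12, 20, 22, 28]
12 → already a tail → [5, 7, 12, 20, 22, 28]
29 → extends → [5, 7, 12, 20, 22, 28, 29]
Length 7; one witness is 5, 7, 12, 20, 22, 28, 29.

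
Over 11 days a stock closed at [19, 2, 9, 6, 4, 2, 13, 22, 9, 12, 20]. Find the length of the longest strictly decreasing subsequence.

Negate each value so 'decreasing' becomes 'increasing', then run patience tails on the negated sequence:
-19 → extends → [-19]
-2 → extends → [-19, -2]
-9 → replaces -2 → [-19, -9]
-6 → extends → [-19, -9, -6]
-4 → extends → [-19, -9, -6, -4]
-2 → extends → [-19, -9, -6, -4, -2]
-13 → replaces -9 → [-19, -13, -6, -4, -2]
-22 → replaces -19 → [-22, -13, -6, -4, -2]
-9 → replaces -6 → [-22, -13, -9, -4, -2]
-12 → replaces -9 → [-22, -13, -12, -4, -2]
-20 → replaces -13 → [-22, -20, -12, -4, -2]
Five tails, so the longest strictly decreasing subsequence of the original has length 5.

5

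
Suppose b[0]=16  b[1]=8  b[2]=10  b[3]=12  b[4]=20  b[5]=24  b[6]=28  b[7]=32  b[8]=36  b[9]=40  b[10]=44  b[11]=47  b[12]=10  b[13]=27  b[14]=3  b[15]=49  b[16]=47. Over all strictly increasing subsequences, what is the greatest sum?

Let S[i] be the best sum of a strictly increasing subsequence ending at i:
i:       0   1   2   3   4   5   6   7   8   9  10  11  12  13  14  15  16
b[i]:   16   8  10  12  20  24  28  32  36  40  44  47  10  27   3  49  47
S:      16   8  18  30  50  74 102 134 170 210 254 301  18 101   3 350 301
Maximum is 350 (e.g. 8 + 10 + 12 + 20 + 24 + 28 + 32 + 36 + 40 + 44 + 47 + 49).

350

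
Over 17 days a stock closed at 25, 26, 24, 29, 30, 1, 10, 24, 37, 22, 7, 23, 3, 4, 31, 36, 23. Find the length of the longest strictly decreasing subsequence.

5

Let dp[i] be the longest strictly decreasing subsequence ending at i:
i:      1  2  3  4  5  6  7  8  9 10 11 12 13 14 15 16 17
a[i]:  25 26 24 29 30  1 10 24 37 22  7 23  3  4 31 36 23
dp:     1  1  2  1  1  3  3  2  1  3  4  3  5  5  2  2  3
Maximum is 5.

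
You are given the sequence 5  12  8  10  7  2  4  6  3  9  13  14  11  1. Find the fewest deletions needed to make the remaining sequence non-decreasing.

8

Fewest deletions = n − (longest non-decreasing subsequence).
Patience tails:
5 → extends → [5]
12 → extends → [5, 12]
8 → replaces 12 → [5, 8]
10 → extends → [5, 8, 10]
7 → replaces 8 → [5, 7, 10]
2 → replaces 5 → [2, 7, 10]
4 → replaces 7 → [2, 4, 10]
6 → replaces 10 → [2, 4, 6]
3 → replaces 4 → [2, 3, 6]
9 → extends → [2, 3, 6, 9]
13 → extends → [2, 3, 6, 9, 13]
14 → extends → [2, 3, 6, 9, 13, 14]
11 → replaces 13 → [2, 3, 6, 9, 11, 14]
1 → replaces 2 → [1, 3, 6, 9, 11, 14]
Longest non-decreasing subsequence has length 6, so deletions = 14 − 6 = 8.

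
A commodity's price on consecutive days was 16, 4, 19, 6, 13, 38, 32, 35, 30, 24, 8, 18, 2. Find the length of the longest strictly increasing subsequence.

Track the smallest tail for each achievable length (strict):
16 → extends → [16]
4 → replaces 16 → [4]
19 → extends → [4, 19]
6 → replaces 19 → [4, 6]
13 → extends → [4, 6, 13]
38 → extends → [4, 6, 13, 38]
32 → replaces 38 → [4, 6, 13, 32]
35 → extends → [4, 6, 13, 32, 35]
30 → replaces 32 → [4, 6, 13, 30, 35]
24 → replaces 30 → [4, 6, 13, 24, 35]
8 → replaces 13 → [4, 6, 8, 24, 35]
18 → replaces 24 → [4, 6, 8, 18, 35]
2 → replaces 4 → [2, 6, 8, 18, 35]
Five tails, so the longest strictly increasing subsequence has length 5 (e.g. 4, 6, 13, 32, 35).

5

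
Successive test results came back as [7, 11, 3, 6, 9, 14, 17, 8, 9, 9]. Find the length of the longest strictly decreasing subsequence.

Let dp[i] be the longest strictly decreasing subsequence ending at i:
i:      1  2  3  4  5  6  7  8  9 10
a[i]:   7 11  3  6  9 14 17  8  9  9
dp:     1  1  2  2  2  1  1  3  2  2
Maximum is 3.

3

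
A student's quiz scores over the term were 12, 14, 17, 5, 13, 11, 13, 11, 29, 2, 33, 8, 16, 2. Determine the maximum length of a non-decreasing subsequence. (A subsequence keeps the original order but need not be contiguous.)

5

Track the smallest tail for each achievable length (allowing ties):
12 → extends → [12]
14 → extends → [12, 14]
17 → extends → [12, 14, 17]
5 → replaces 12 → [5, 14, 17]
13 → replaces 14 → [5, 13, 17]
11 → replaces 13 → [5, 11, 17]
13 → replaces 17 → [5, 11, 13]
11 → replaces 13 → [5, 11, 11]
29 → extends → [5, 11, 11, 29]
2 → replaces 5 → [2, 11, 11, 29]
33 → extends → [2, 11, 11, 29, 33]
8 → replaces 11 → [2, 8, 11, 29, 33]
16 → replaces 29 → [2, 8, 11, 16, 33]
2 → replaces 8 → [2, 2, 11, 16, 33]
Five tails, so the longest non-decreasing subsequence has length 5 (e.g. 12, 14, 17, 29, 33).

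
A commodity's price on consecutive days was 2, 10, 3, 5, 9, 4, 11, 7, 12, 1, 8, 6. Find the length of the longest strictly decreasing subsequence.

4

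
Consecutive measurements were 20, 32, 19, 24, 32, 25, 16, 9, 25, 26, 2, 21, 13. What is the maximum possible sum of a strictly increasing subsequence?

95

Let S[i] be the best sum of a strictly increasing subsequence ending at i:
i:      1  2  3  4  5  6  7  8  9 10 11 12 13
a[i]:  20 32 19 24 32 25 16  9 25 26  2 21 13
S:     20 52 19 44 76 69 16  9 69 95  2 41 22
Maximum is 95 (e.g. 20 + 24 + 25 + 26).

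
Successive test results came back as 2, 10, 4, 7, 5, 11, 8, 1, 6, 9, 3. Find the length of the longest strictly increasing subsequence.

Let dp[i] be the length of the longest such subsequence ending at index i:
i:      1  2  3  4  5  6  7  8  9 10 11
a[i]:   2 10  4  7  5 11  8  1  6  9  3
dp:     1  2  2  3  3  4  4  1  4  5  2
Maximum dp value is 5.

5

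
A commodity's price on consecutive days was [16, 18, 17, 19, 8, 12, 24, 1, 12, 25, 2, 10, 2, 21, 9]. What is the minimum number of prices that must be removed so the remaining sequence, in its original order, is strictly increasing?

Fewest deletions = n − (longest strictly increasing subsequence).
i:      1  2  3  4  5  6  7  8  9 10 11 12 13 14 15
a[i]:  16 18 17 19  8 12 24  1 12 25  2 10  2 21  9
dp:     1  2  2  3  1  2  4  1  2  5  2  3  2  4  3
max dp = 5, so deletions = 15 − 5 = 10.

10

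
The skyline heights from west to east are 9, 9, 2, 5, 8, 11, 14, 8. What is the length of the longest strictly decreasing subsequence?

2

Negate each value so 'decreasing' becomes 'increasing', then run patience tails on the negated sequence:
-9 → extends → [-9]
-9 → already a tail → [-9]
-2 → extends → [-9, -2]
-5 → replaces -2 → [-9, -5]
-8 → replaces -5 → [-9, -8]
-11 → replaces -9 → [-11, -8]
-14 → replaces -11 → [-14, -8]
-8 → already a tail → [-14, -8]
Two tails, so the longest strictly decreasing subsequence of the original has length 2.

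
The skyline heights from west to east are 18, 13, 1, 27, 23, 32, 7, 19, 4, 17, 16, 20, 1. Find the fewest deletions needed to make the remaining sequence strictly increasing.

Fewest deletions = n − (longest strictly increasing subsequence).
Patience tails:
18 → extends → [18]
13 → replaces 18 → [13]
1 → replaces 13 → [1]
27 → extends → [1, 27]
23 → replaces 27 → [1, 23]
32 → extends → [1, 23, 32]
7 → replaces 23 → [1, 7, 32]
19 → replaces 32 → [1, 7, 19]
4 → replaces 7 → [1, 4, 19]
17 → replaces 19 → [1, 4, 17]
16 → replaces 17 → [1, 4, 16]
20 → extends → [1, 4, 16, 20]
1 → already a tail → [1, 4, 16, 20]
Longest strictly increasing subsequence has length 4, so deletions = 13 − 4 = 9.

9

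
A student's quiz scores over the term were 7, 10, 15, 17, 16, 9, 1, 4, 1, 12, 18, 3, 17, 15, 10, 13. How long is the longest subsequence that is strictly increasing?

Track the smallest tail for each achievable length (strict):
7 → extends → [7]
10 → extends → [7, 10]
15 → extends → [7, 10, 15]
17 → extends → [7, 10, 15, 17]
16 → replaces 17 → [7, 10, 15, 16]
9 → replaces 10 → [7, 9, 15, 16]
1 → replaces 7 → [1, 9, 15, 16]
4 → replaces 9 → [1, 4, 15, 16]
1 → already a tail → [1, 4, 15, 16]
12 → replaces 15 → [1, 4, 12, 16]
18 → extends → [1, 4, 12, 16, 18]
3 → replaces 4 → [1, 3, 12, 16, 18]
17 → replaces 18 → [1, 3, 12, 16, 17]
15 → replaces 16 → [1, 3, 12, 15, 17]
10 → replaces 12 → [1, 3, 10, 15, 17]
13 → replaces 15 → [1, 3, 10, 13, 17]
Five tails, so the longest strictly increasing subsequence has length 5 (e.g. 7, 10, 15, 17, 18).

5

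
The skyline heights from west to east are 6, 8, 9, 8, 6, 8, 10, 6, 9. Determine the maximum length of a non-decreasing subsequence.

Let dp[i] be the length of the longest such subsequence ending at index i:
i:      1  2  3  4  5  6  7  8  9
a[i]:   6  8  9  8  6  8 10  6  9
dp:     1  2  3  3  2  4  5  3  5
Maximum dp value is 5.

5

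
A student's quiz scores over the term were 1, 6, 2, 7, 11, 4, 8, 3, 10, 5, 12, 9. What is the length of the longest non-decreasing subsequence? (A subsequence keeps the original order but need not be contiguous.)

6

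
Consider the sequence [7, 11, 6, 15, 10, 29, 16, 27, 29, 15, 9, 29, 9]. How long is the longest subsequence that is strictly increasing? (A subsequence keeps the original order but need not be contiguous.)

Track the smallest tail for each achievable length (strict):
7 → extends → [7]
11 → extends → [7, 11]
6 → replaces 7 → [6, 11]
15 → extends → [6, 11, 15]
10 → replaces 11 → [6, 10, 15]
29 → extends → [6, 10, 15, 29]
16 → replaces 29 → [6, 10, 15, 16]
27 → extends → [6, 10, 15, 16, 27]
29 → extends → [6, 10, 15, 16, 27, 29]
15 → already a tail → [6, 10, 15, 16, 27, 29]
9 → replaces 10 → [6, 9, 15, 16, 27, 29]
29 → already a tail → [6, 9, 15, 16, 27, 29]
9 → already a tail → [6, 9, 15, 16, 27, 29]
Six tails, so the longest strictly increasing subsequence has length 6 (e.g. 7, 11, 15, 16, 27, 29).

6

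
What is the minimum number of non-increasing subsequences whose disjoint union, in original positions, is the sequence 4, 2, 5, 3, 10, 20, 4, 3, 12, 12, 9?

4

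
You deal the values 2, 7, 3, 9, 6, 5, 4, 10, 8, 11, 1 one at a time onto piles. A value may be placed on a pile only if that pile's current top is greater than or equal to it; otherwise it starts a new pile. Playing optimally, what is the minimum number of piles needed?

Place each on the leftmost legal pile:
2 → new pile 1 (tops now [2])
7 → new pile 2 (tops now [2, 7])
3 → pile 2 (tops now [2, 3])
9 → new pile 3 (tops now [2, 3, 9])
6 → pile 3 (tops now [2, 3, 6])
5 → pile 3 (tops now [2, 3, 5])
4 → pile 3 (tops now [2, 3, 4])
10 → new pile 4 (tops now [2, 3, 4, 10])
8 → pile 4 (tops now [2, 3, 4, 8])
11 → new pile 5 (tops now [2, 3, 4, 8, 11])
1 → pile 1 (tops now [1, 3, 4, 8, 11])
Five piles.

5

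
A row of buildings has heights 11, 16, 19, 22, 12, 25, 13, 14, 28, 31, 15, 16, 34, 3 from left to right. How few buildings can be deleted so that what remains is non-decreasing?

Fewest deletions = n − (longest non-decreasing subsequence).
i:      1  2  3  4  5  6  7  8  9 10 11 12 13 14
a[i]:  11 16 19 22 12 25 13 14 28 31 15 16 34  3
dp:     1  2  3  4  2  5  3  4  6  7  5  6  8  1
max dp = 8, so deletions = 14 − 8 = 6.

6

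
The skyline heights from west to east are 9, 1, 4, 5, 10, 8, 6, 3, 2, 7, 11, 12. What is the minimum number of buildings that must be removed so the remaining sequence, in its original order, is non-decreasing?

5

Fewest deletions = n − (longest non-decreasing subsequence).
i:      1  2  3  4  5  6  7  8  9 10 11 12
a[i]:   9  1  4  5 10  8  6  3  2  7 11 12
dp:     1  1  2  3  4  4  4  2  2  5  6  7
max dp = 7, so deletions = 12 − 7 = 5.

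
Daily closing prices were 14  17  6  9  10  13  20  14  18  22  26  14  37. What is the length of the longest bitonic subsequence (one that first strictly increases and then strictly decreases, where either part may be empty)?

inc[i] = longest strictly increasing subsequence ending at i; dec[i] = longest strictly decreasing subsequence starting at i:
i:      1  2  3  4  5  6  7  8  9 10 11 12 13
a[i]:  14 17  6  9 10 13 20 14 18 22 26 14 37
inc:    1  2  1  2  3  4  5  5  6  7  8  5  9
dec:    2  2  1  1  1  1  3  1  2  2  2  1  1
Best peak at i=11 (value 26): inc=8, dec=2, length 8+2−1 = 9.

9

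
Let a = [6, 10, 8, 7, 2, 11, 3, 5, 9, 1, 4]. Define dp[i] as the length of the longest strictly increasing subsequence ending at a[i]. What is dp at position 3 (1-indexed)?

dp[i] = 1 + max{dp[j] : j<i, a[j]<a[i]} (or 1 if no such j):
i:      1  2  3  4  5  6  7  8  9 10 11
a[i]:   6 10  8  7  2 11  3  5  9  1  4
dp:     1  2  2  2  1  3  2  3  4  1  3
At index 3 the value is 2.

2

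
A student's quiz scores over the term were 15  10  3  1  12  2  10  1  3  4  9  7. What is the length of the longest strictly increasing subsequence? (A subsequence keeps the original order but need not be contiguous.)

5

Let dp[i] be the length of the longest such subsequence ending at index i:
i:      1  2  3  4  5  6  7  8  9 10 11 12
a[i]:  15 10  3  1 12  2 10  1  3  4  9  7
dp:     1  1  1  1  2  2  3  1  3  4  5  5
Maximum dp value is 5.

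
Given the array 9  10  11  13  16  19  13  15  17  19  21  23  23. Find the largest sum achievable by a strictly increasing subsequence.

139

Let S[i] be the best sum of a strictly increasing subsequence ending at i:
i:       1   2   3   4   5   6   7   8   9  10  11  12  13
a[i]:    9  10  11  13  16  19  13  15  17  19  21  23  23
S:       9  19  30  43  59  78  43  58  76  95 116 139 139
Maximum is 139 (e.g. 9 + 10 + 11 + 13 + 16 + 17 + 19 + 21 + 23).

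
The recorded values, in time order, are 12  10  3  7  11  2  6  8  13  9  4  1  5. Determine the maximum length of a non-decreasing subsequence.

Let dp[i] be the length of the longest such subsequence ending at index i:
i:      1  2  3  4  5  6  7  8  9 10 11 12 13
a[i]:  12 10  3  7 11  2  6  8 13  9  4  1  5
dp:     1  1  1  2  3  1  2  3  4  4  2  1  3
Maximum dp value is 4.

4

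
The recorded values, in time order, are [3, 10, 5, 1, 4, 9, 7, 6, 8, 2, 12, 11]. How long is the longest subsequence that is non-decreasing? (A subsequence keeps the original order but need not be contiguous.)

5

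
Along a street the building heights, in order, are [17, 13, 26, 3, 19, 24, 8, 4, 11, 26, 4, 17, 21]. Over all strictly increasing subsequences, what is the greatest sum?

86

Let S[i] be the best sum of a strictly increasing subsequence ending at i:
i:      1  2  3  4  5  6  7  8  9 10 11 12 13
a[i]:  17 13 26  3 19 24  8  4 11 26  4 17 21
S:     17 13 43  3 36 60 11  7 22 86  7 39 60
Maximum is 86 (e.g. 17 + 19 + 24 + 26).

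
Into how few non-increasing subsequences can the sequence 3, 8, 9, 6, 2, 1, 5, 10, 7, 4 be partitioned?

4

Place each on the leftmost legal pile:
3 → new pile 1 (tops now [3])
8 → new pile 2 (tops now [3, 8])
9 → new pile 3 (tops now [3, 8, 9])
6 → pile 2 (tops now [3, 6, 9])
2 → pile 1 (tops now [2, 6, 9])
1 → pile 1 (tops now [1, 6, 9])
5 → pile 2 (tops now [1, 5, 9])
10 → new pile 4 (tops now [1, 5, 9, 10])
7 → pile 3 (tops now [1, 5, 7, 10])
4 → pile 2 (tops now [1, 4, 7, 10])
Four piles.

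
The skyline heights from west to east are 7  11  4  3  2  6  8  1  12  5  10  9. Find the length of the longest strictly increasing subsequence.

Track the smallest tail for each achievable length (strict):
7 → extends → [7]
11 → extends → [7, 11]
4 → replaces 7 → [4, 11]
3 → replaces 4 → [3, 11]
2 → replaces 3 → [2, 11]
6 → replaces 11 → [2, 6]
8 → extends → [2, 6, 8]
1 → replaces 2 → [1, 6, 8]
12 → extends → [1, 6, 8, 12]
5 → replaces 6 → [1, 5, 8, 12]
10 → replaces 12 → [1, 5, 8, 10]
9 → replaces 10 → [1, 5, 8, 9]
Four tails, so the longest strictly increasing subsequence has length 4 (e.g. 4, 6, 8, 12).

4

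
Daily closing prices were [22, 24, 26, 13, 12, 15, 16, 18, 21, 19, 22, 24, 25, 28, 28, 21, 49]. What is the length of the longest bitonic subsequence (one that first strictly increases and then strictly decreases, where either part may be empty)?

inc[i] = longest strictly increasing subsequence ending at i; dec[i] = longest strictly decreasing subsequence starting at i:
i:      1  2  3  4  5  6  7  8  9 10 11 12 13 14 15 16 17
a[i]:  22 24 26 13 12 15 16 18 21 19 22 24 25 28 28 21 49
inc:    1  2  3  1  1  2  3  4  5  5  6  7  8  9  9  6 10
dec:    3  3  3  2  1  1  1  1  2  1  2  2  2  2  2  1  1
Best peak at i=14 (value 28): inc=9, dec=2, length 9+2−1 = 10.

10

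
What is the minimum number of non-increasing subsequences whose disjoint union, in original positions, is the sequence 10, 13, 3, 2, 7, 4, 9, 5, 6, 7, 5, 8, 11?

7

Place each on the leftmost legal pile:
10 → new pile 1 (tops now [10])
13 → new pile 2 (tops now [10, 13])
3 → pile 1 (tops now [3, 13])
2 → pile 1 (tops now [2, 13])
7 → pile 2 (tops now [2, 7])
4 → pile 2 (tops now [2, 4])
9 → new pile 3 (tops now [2, 4, 9])
5 → pile 3 (tops now [2, 4, 5])
6 → new pile 4 (tops now [2, 4, 5, 6])
7 → new pile 5 (tops now [2, 4, 5, 6, 7])
5 → pile 3 (tops now [2, 4, 5, 6, 7])
8 → new pile 6 (tops now [2, 4, 5, 6, 7, 8])
11 → new pile 7 (tops now [2, 4, 5, 6, 7, 8, 11])
Seven piles.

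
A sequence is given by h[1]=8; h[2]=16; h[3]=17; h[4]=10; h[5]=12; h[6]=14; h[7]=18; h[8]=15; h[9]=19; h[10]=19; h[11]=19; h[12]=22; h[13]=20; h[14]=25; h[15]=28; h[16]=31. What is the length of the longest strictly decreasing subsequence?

Negate each value so 'decreasing' becomes 'increasing', then run patience tails on the negated sequence:
-8 → extends → [-8]
-16 → replaces -8 → [-16]
-17 → replaces -16 → [-17]
-10 → extends → [-17, -10]
-12 → replaces -10 → [-17, -12]
-14 → replaces -12 → [-17, -14]
-18 → replaces -17 → [-18, -14]
-15 → replaces -14 → [-18, -15]
-19 → replaces -18 → [-19, -15]
-19 → already a tail → [-19, -15]
-19 → already a tail → [-19, -15]
-22 → replaces -19 → [-22, -15]
-20 → replaces -15 → [-22, -20]
-25 → replaces -22 → [-25, -20]
-28 → replaces -25 → [-28, -20]
-31 → replaces -28 → [-31, -20]
Two tails, so the longest strictly decreasing subsequence of the original has length 2.

2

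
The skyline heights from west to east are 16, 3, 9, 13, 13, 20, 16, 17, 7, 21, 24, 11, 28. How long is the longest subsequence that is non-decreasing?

9

Track the smallest tail for each achievable length (allowing ties):
16 → extends → [16]
3 → replaces 16 → [3]
9 → extends → [3, 9]
13 → extends → [3, 9, 13]
13 → extends → [3, 9, 13, 13]
20 → extends → [3, 9, 13, 13, 20]
16 → replaces 20 → [3, 9, 13, 13, 16]
17 → extends → [3, 9, 13, 13, 16, 17]
7 → replaces 9 → [3, 7, 13, 13, 16, 17]
21 → extends → [3, 7, 13, 13, 16, 17, 21]
24 → extends → [3, 7, 13, 13, 16, 17, 21, 24]
11 → replaces 13 → [3, 7, 11, 13, 16, 17, 21, 24]
28 → extends → [3, 7, 11, 13, 16, 17, 21, 24, 28]
Nine tails, so the longest non-decreasing subsequence has length 9 (e.g. 3, 9, 13, 13, 16, 17, 21, 24, 28).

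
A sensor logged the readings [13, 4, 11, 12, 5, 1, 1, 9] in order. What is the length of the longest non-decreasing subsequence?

3

Let dp[i] be the length of the longest such subsequence ending at index i:
i:      1  2  3  4  5  6  7  8
a[i]:  13  4 11 12  5  1  1  9
dp:     1  1  2  3  2  1  2  3
Maximum dp value is 3.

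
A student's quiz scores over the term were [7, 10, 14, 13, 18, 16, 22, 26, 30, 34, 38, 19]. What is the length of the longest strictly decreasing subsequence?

2

Negate each value so 'decreasing' becomes 'increasing', then run patience tails on the negated sequence:
-7 → extends → [-7]
-10 → replaces -7 → [-10]
-14 → replaces -10 → [-14]
-13 → extends → [-14, -13]
-18 → replaces -14 → [-18, -13]
-16 → replaces -13 → [-18, -16]
-22 → replaces -18 → [-22, -16]
-26 → replaces -22 → [-26, -16]
-30 → replaces -26 → [-30, -16]
-34 → replaces -30 → [-34, -16]
-38 → replaces -34 → [-38, -16]
-19 → replaces -16 → [-38, -19]
Two tails, so the longest strictly decreasing subsequence of the original has length 2.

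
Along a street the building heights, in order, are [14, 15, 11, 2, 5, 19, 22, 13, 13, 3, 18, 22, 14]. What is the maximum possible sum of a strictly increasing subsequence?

70

Let S[i] be the best sum of a strictly increasing subsequence ending at i:
i:      1  2  3  4  5  6  7  8  9 10 11 12 13
a[i]:  14 15 11  2  5 19 22 13 13  3 18 22 14
S:     14 29 11  2  7 48 70 24 24  5 47 70 38
Maximum is 70 (e.g. 14 + 15 + 19 + 22).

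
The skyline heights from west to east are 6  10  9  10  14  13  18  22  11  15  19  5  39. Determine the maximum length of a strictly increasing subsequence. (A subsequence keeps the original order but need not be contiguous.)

Track the smallest tail for each achievable length (strict):
6 → extends → [6]
10 → extends → [6, 10]
9 → replaces 10 → [6, 9]
10 → extends → [6, 9, 10]
14 → extends → [6, 9, 10, 14]
13 → replaces 14 → [6, 9, 10, 13]
18 → extends → [6, 9, 10, 13, 18]
22 → extends → [6, 9, 10, 13, 18, 22]
11 → replaces 13 → [6, 9, 10, 11, 18, 22]
15 → replaces 18 → [6, 9, 10, 11, 15, 22]
19 → replaces 22 → [6, 9, 10, 11, 15, 19]
5 → replaces 6 → [5, 9, 10, 11, 15, 19]
39 → extends → [5, 9, 10, 11, 15, 19, 39]
Seven tails, so the longest strictly increasing subsequence has length 7 (e.g. 6, 9, 10, 14, 18, 22, 39).

7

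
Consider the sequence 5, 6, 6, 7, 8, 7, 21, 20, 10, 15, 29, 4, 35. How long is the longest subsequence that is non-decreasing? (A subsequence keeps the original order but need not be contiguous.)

Let dp[i] be the length of the longest such subsequence ending at index i:
i:      1  2  3  4  5  6  7  8  9 10 11 12 13
a[i]:   5  6  6  7  8  7 21 20 10 15 29  4 35
dp:     1  2  3  4  5  5  6  6  6  7  8  1  9
Maximum dp value is 9.

9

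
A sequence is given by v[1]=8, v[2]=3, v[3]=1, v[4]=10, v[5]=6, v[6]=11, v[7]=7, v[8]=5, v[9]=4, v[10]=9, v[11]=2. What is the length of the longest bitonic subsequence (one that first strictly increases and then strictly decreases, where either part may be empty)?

inc[i] = longest strictly increasing subsequence ending at i; dec[i] = longest strictly decreasing subsequence starting at i:
i:      1  2  3  4  5  6  7  8  9 10 11
v[i]:   8  3  1 10  6 11  7  5  4  9  2
inc:    1  1  1  2  2  3  3  2  2  4  2
dec:    5  2  1  5  4  5  4  3  2  2  1
Best peak at i=6 (value 11): inc=3, dec=5, length 3+5−1 = 7.

7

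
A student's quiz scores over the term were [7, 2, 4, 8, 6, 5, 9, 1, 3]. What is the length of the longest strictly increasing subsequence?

4

Track the smallest tail for each achievable length (strict):
7 → extends → [7]
2 → replaces 7 → [2]
4 → extends → [2, 4]
8 → extends → [2, 4, 8]
6 → replaces 8 → [2, 4, 6]
5 → replaces 6 → [2, 4, 5]
9 → extends → [2, 4, 5, 9]
1 → replaces 2 → [1, 4, 5, 9]
3 → replaces 4 → [1, 3, 5, 9]
Four tails, so the longest strictly increasing subsequence has length 4 (e.g. 2, 4, 8, 9).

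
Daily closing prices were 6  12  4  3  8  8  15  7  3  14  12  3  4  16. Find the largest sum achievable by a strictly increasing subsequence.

49

Let S[i] be the best sum of a strictly increasing subsequence ending at i:
i:      1  2  3  4  5  6  7  8  9 10 11 12 13 14
a[i]:   6 12  4  3  8  8 15  7  3 14 12  3  4 16
S:      6 18  4  3 14 14 33 13  3 32 26  3  7 49
Maximum is 49 (e.g. 6 + 12 + 15 + 16).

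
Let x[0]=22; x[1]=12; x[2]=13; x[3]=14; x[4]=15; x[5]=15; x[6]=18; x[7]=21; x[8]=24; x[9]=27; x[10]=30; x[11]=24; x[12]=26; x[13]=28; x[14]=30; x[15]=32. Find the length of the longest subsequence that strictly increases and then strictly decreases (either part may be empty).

11

inc[i] = longest strictly increasing subsequence ending at i; dec[i] = longest strictly decreasing subsequence starting at i:
i:      0  1  2  3  4  5  6  7  8  9 10 11 12 13 14 15
x[i]:  22 12 13 14 15 15 18 21 24 27 30 24 26 28 30 32
inc:    1  1  2  3  4  4  5  6  7  8  9  7  8  9 10 11
dec:    2  1  1  1  1  1  1  1  1  2  2  1  1  1  1  1
Best peak at i=15 (value 32): inc=11, dec=1, length 11+1−1 = 11.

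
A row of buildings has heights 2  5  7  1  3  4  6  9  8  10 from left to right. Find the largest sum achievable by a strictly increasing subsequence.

34

Let S[i] be the best sum of a strictly increasing subsequence ending at i:
i:      1  2  3  4  5  6  7  8  9 10
a[i]:   2  5  7  1  3  4  6  9  8 10
S:      2  7 14  1  5  9 15 24 23 34
Maximum is 34 (e.g. 2 + 3 + 4 + 6 + 9 + 10).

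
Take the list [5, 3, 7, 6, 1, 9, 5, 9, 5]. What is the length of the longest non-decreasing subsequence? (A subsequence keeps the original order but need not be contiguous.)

Let dp[i] be the length of the longest such subsequence ending at index i:
i:     1 2 3 4 5 6 7 8 9
a[i]:  5 3 7 6 1 9 5 9 5
dp:    1 1 2 2 1 3 2 4 3
Maximum dp value is 4.

4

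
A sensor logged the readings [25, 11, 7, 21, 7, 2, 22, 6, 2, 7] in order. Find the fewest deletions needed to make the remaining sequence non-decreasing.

7

Fewest deletions = n − (longest non-decreasing subsequence).
Patience tails:
25 → extends → [25]
11 → replaces 25 → [11]
7 → replaces 11 → [7]
21 → extends → [7, 21]
7 → replaces 21 → [7, 7]
2 → replaces 7 → [2, 7]
22 → extends → [2, 7, 22]
6 → replaces 7 → [2, 6, 22]
2 → replaces 6 → [2, 2, 22]
7 → replaces 22 → [2, 2, 7]
Longest non-decreasing subsequence has length 3, so deletions = 10 − 3 = 7.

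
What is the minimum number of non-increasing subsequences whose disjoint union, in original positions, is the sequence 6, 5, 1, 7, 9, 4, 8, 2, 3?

3

Place each on the leftmost legal pile:
6 → new pile 1 (tops now [6])
5 → pile 1 (tops now [5])
1 → pile 1 (tops now [1])
7 → new pile 2 (tops now [1, 7])
9 → new pile 3 (tops now [1, 7, 9])
4 → pile 2 (tops now [1, 4, 9])
8 → pile 3 (tops now [1, 4, 8])
2 → pile 2 (tops now [1, 2, 8])
3 → pile 3 (tops now [1, 2, 3])
Three piles.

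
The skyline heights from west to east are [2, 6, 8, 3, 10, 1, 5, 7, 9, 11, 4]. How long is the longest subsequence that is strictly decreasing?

3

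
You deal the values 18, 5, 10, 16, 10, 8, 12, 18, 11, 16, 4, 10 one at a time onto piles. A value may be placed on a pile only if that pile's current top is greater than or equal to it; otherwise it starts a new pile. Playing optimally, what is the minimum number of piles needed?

4

The minimum number of non-increasing subsequences covering a sequence equals the length of its longest strictly increasing subsequence.
LIS length is 4 (e.g. 5, 10, 16, 18), so 4 piles are needed.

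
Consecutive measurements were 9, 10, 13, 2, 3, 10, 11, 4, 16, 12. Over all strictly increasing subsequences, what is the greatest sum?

Let S[i] be the best sum of a strictly increasing subsequence ending at i:
i:      1  2  3  4  5  6  7  8  9 10
a[i]:   9 10 13  2  3 10 11  4 16 12
S:      9 19 32  2  5 19 30  9 48 42
Maximum is 48 (e.g. 9 + 10 + 13 + 16).

48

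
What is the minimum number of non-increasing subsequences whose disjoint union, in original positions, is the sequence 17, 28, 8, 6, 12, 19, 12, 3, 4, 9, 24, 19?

The minimum number of non-increasing subsequences covering a sequence equals the length of its longest strictly increasing subsequence.
LIS length is 4 (e.g. 8, 12, 19, 24), so 4 piles are needed.

4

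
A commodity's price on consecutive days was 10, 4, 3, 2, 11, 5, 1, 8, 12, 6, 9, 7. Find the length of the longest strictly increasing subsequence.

Track the smallest tail for each achievable length (strict):
10 → extends → [10]
4 → replaces 10 → [4]
3 → replaces 4 → [3]
2 → replaces 3 → [2]
11 → extends → [2, 11]
5 → replaces 11 → [2, 5]
1 → replaces 2 → [1, 5]
8 → extends → [1, 5, 8]
12 → extends → [1, 5, 8, 12]
6 → replaces 8 → [1, 5, 6, 12]
9 → replaces 12 → [1, 5, 6, 9]
7 → replaces 9 → [1, 5, 6, 7]
Four tails, so the longest strictly increasing subsequence has length 4 (e.g. 4, 5, 8, 12).

4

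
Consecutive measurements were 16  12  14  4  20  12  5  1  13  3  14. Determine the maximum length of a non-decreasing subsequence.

4

Let dp[i] be the length of the longest such subsequence ending at index i:
i:      1  2  3  4  5  6  7  8  9 10 11
a[i]:  16 12 14  4 20 12  5  1 13  3 14
dp:     1  1  2  1  3  2  2  1  3  2  4
Maximum dp value is 4.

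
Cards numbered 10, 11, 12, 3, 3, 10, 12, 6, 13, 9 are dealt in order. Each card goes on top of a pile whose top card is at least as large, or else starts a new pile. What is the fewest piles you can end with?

4

The minimum number of non-increasing subsequences covering a sequence equals the length of its longest strictly increasing subsequence.
LIS length is 4 (e.g. 10, 11, 12, 13), so 4 piles are needed.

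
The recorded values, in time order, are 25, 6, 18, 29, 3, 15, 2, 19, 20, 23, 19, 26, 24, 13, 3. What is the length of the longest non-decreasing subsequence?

6

Track the smallest tail for each achievable length (allowing ties):
25 → extends → [25]
6 → replaces 25 → [6]
18 → extends → [6, 18]
29 → extends → [6, 18, 29]
3 → replaces 6 → [3, 18, 29]
15 → replaces 18 → [3, 15, 29]
2 → replaces 3 → [2, 15, 29]
19 → replaces 29 → [2, 15, 19]
20 → extends → [2, 15, 19, 20]
23 → extends → [2, 15, 19, 20, 23]
19 → replaces 20 → [2, 15, 19, 19, 23]
26 → extends → [2, 15, 19, 19, 23, 26]
24 → replaces 26 → [2, 15, 19, 19, 23, 24]
13 → replaces 15 → [2, 13, 19, 19, 23, 24]
3 → replaces 13 → [2, 3, 19, 19, 23, 24]
Six tails, so the longest non-decreasing subsequence has length 6 (e.g. 6, 18, 19, 20, 23, 26).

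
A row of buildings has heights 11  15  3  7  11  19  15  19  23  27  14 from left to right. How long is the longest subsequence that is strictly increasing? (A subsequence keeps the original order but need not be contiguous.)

Track the smallest tail for each achievable length (strict):
11 → extends → [11]
15 → extends → [11, 15]
3 → replaces 11 → [3, 15]
7 → replaces 15 → [3, 7]
11 → extends → [3, 7, 11]
19 → extends → [3, 7, 11, 19]
15 → replaces 19 → [3, 7, 11, 15]
19 → extends → [3, 7, 11, 15, 19]
23 → extends → [3, 7, 11, 15, 19, 23]
27 → extends → [3, 7, 11, 15, 19, 23, 27]
14 → replaces 15 → [3, 7, 11, 14, 19, 23, 27]
Seven tails, so the longest strictly increasing subsequence has length 7 (e.g. 3, 7, 11, 15, 19, 23, 27).

7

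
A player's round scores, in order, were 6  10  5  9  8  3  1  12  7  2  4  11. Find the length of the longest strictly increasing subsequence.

4

Track the smallest tail for each achievable length (strict):
6 → extends → [6]
10 → extends → [6, 10]
5 → replaces 6 → [5, 10]
9 → replaces 10 → [5, 9]
8 → replaces 9 → [5, 8]
3 → replaces 5 → [3, 8]
1 → replaces 3 → [1, 8]
12 → extends → [1, 8, 12]
7 → replaces 8 → [1, 7, 12]
2 → replaces 7 → [1, 2, 12]
4 → replaces 12 → [1, 2, 4]
11 → extends → [1, 2, 4, 11]
Four tails, so the longest strictly increasing subsequence has length 4 (e.g. 1, 2, 4, 11).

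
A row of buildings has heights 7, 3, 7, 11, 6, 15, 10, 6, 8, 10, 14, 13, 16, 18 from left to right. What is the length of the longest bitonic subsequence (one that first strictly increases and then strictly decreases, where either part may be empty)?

inc[i] = longest strictly increasing subsequence ending at i; dec[i] = longest strictly decreasing subsequence starting at i:
i:      1  2  3  4  5  6  7  8  9 10 11 12 13 14
a[i]:   7  3  7 11  6 15 10  6  8 10 14 13 16 18
inc:    1  1  2  3  2  4  3  2  3  4  5  5  6  7
dec:    2  1  2  3  1  3  2  1  1  1  2  1  1  1
Best peak at i=14 (value 18): inc=7, dec=1, length 7+1−1 = 7.

7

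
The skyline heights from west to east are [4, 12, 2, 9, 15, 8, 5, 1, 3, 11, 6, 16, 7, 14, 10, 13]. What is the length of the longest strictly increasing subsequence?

6

Track the smallest tail for each achievable length (strict):
4 → extends → [4]
12 → extends → [4, 12]
2 → replaces 4 → [2, 12]
9 → replaces 12 → [2, 9]
15 → extends → [2, 9, 15]
8 → replaces 9 → [2, 8, 15]
5 → replaces 8 → [2, 5, 15]
1 → replaces 2 → [1, 5, 15]
3 → replaces 5 → [1, 3, 15]
11 → replaces 15 → [1, 3, 11]
6 → replaces 11 → [1, 3, 6]
16 → extends → [1, 3, 6, 16]
7 → replaces 16 → [1, 3, 6, 7]
14 → extends → [1, 3, 6, 7, 14]
10 → replaces 14 → [1, 3, 6, 7, 10]
13 → extends → [1, 3, 6, 7, 10, 13]
Six tails, so the longest strictly increasing subsequence has length 6 (e.g. 4, 5, 6, 7, 10, 13).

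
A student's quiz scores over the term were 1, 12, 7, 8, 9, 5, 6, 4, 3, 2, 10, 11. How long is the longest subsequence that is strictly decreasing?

6

Negate each value so 'decreasing' becomes 'increasing', then run patience tails on the negated sequence:
-1 → extends → [-1]
-12 → replaces -1 → [-12]
-7 → extends → [-12, -7]
-8 → replaces -7 → [-12, -8]
-9 → replaces -8 → [-12, -9]
-5 → extends → [-12, -9, -5]
-6 → replaces -5 → [-12, -9, -6]
-4 → extends → [-12, -9, -6, -4]
-3 → extends → [-12, -9, -6, -4, -3]
-2 → extends → [-12, -9, -6, -4, -3, -2]
-10 → replaces -9 → [-12, -10, -6, -4, -3, -2]
-11 → replaces -10 → [-12, -11, -6, -4, -3, -2]
Six tails, so the longest strictly decreasing subsequence of the original has length 6.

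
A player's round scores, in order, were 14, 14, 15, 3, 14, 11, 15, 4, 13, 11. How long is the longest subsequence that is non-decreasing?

4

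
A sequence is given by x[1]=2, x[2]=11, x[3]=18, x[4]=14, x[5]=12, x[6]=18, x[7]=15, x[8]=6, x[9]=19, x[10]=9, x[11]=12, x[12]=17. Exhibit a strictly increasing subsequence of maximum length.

2, 11, 14, 18, 19

Patience tails give the LIS length; then backtrack through the dp parents:
2 → extends → [2]
11 → extends → [2, 11]
18 → extends → [2, 11, 18]
14 → replaces 18 → [2, 11, 14]
12 → replaces 14 → [2, 11, 12]
18 → extends → [2, 11, 12, 18]
15 → replaces 18 → [2, 11, 12, 15]
6 → replaces 11 → [2, 6, 12, 15]
19 → extends → [2, 6, 12, 15, 19]
9 → replaces 12 → [2, 6, 9, 15, 19]
12 → replaces 15 → [2, 6, 9, 12, 19]
17 → replaces 19 → [2, 6, 9, 12, 17]
Length 5; one witness is 2, 11, 14, 18, 19.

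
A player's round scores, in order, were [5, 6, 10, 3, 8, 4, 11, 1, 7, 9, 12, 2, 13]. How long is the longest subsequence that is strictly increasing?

6

Track the smallest tail for each achievable length (strict):
5 → extends → [5]
6 → extends → [5, 6]
10 → extends → [5, 6, 10]
3 → replaces 5 → [3, 6, 10]
8 → replaces 10 → [3, 6, 8]
4 → replaces 6 → [3, 4, 8]
11 → extends → [3, 4, 8, 11]
1 → replaces 3 → [1, 4, 8, 11]
7 → replaces 8 → [1, 4, 7, 11]
9 → replaces 11 → [1, 4, 7, 9]
12 → extends → [1, 4, 7, 9, 12]
2 → replaces 4 → [1, 2, 7, 9, 12]
13 → extends → [1, 2, 7, 9, 12, 13]
Six tails, so the longest strictly increasing subsequence has length 6 (e.g. 5, 6, 10, 11, 12, 13).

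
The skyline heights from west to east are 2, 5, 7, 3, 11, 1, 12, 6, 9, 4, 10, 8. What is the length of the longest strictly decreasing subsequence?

Let dp[i] be the longest strictly decreasing subsequence ending at i:
i:      1  2  3  4  5  6  7  8  9 10 11 12
a[i]:   2  5  7  3 11  1 12  6  9  4 10  8
dp:     1  1  1  2  1  3  1  2  2  3  2  3
Maximum is 3.

3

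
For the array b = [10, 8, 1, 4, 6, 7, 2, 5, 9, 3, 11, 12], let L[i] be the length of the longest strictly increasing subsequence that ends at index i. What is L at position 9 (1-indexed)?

dp[i] = 1 + max{dp[j] : j<i, b[j]<b[i]} (or 1 if no such j):
i:      1  2  3  4  5  6  7  8  9 10 11 12
b[i]:  10  8  1  4  6  7  2  5  9  3 11 12
dp:     1  1  1  2  3  4  2  3  5  3  6  7
At index 9 the value is 5.

5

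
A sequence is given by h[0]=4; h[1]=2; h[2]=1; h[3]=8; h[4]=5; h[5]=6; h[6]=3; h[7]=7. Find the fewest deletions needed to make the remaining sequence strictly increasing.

Fewest deletions = n − (longest strictly increasing subsequence).
i:     0 1 2 3 4 5 6 7
h[i]:  4 2 1 8 5 6 3 7
dp:    1 1 1 2 2 3 2 4
max dp = 4, so deletions = 8 − 4 = 4.

4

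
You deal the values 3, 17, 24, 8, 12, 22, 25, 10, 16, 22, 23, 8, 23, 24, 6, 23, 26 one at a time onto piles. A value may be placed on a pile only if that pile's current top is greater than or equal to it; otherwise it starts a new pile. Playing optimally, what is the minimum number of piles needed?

The minimum number of non-increasing subsequences covering a sequence equals the length of its longest strictly increasing subsequence.
LIS length is 8 (e.g. 3, 8, 12, 16, 22, 23, 24, 26), so 8 piles are needed.

8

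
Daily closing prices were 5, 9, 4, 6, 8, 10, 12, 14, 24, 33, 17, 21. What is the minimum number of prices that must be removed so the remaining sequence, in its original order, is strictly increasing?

4

Fewest deletions = n − (longest strictly increasing subsequence).
i:      1  2  3  4  5  6  7  8  9 10 11 12
a[i]:   5  9  4  6  8 10 12 14 24 33 17 21
dp:     1  2  1  2  3  4  5  6  7  8  7  8
max dp = 8, so deletions = 12 − 8 = 4.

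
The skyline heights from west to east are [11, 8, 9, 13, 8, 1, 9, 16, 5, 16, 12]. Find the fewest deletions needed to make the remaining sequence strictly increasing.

Fewest deletions = n − (longest strictly increasing subsequence).
Patience tails:
11 → extends → [11]
8 → replaces 11 → [8]
9 → extends → [8, 9]
13 → extends → [8, 9, 13]
8 → already a tail → [8, 9, 13]
1 → replaces 8 → [1, 9, 13]
9 → already a tail → [1, 9, 13]
16 → extends → [1, 9, 13, 16]
5 → replaces 9 → [1, 5, 13, 16]
16 → already a tail → [1, 5, 13, 16]
12 → replaces 13 → [1, 5, 12, 16]
Longest strictly increasing subsequence has length 4, so deletions = 11 − 4 = 7.

7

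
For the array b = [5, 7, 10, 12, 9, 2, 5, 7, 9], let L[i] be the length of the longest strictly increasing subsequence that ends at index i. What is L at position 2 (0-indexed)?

3

dp[i] = 1 + max{dp[j] : j<i, b[j]<b[i]} (or 1 if no such j):
i:      0  1  2  3  4  5  6  7  8
b[i]:   5  7 10 12  9  2  5  7  9
dp:     1  2  3  4  3  1  2  3  4
At index 2 the value is 3.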